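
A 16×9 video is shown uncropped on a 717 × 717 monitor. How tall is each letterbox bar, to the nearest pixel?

157 px

Since 1.778 > 1.000, the video is width-limited.
The video is 717 × 9/16 ≈ 403.31 px tall.
717 − 403.31 = 313.69 px of bars (156.84 each).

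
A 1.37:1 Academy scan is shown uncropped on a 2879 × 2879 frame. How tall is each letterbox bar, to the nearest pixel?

389 px

1.37:1 Academy is wider than square, so it spans the full width.
That makes the image 2101.46 px tall (2879 / 1.370).
2879 − 2101.46 = 777.54 px of bars (388.77 each).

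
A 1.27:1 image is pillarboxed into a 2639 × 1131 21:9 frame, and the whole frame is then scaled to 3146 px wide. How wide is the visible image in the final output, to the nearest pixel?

1712 px

Fitted into 2639×1131, the image spans the height; its width is 1131 × 1.270 ≈ 1436.37 px.
Resizing to 3146 px wide multiplies everything by 1.1921: 1436.37 → 1712.32 px.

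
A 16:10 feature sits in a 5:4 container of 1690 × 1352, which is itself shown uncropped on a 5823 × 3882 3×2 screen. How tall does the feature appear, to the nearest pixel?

3033 px

Inside the 1690×1352 canvas the feature is width-limited at 1690.00 × 1056.25.
Second fit — the 5:4 canvas into 5823×3882 spans the height: 4852.50 × 3882.00 (×2.8713 from 1690×1352).
Applying the same ×2.8713: 1056.25 → 3032.81.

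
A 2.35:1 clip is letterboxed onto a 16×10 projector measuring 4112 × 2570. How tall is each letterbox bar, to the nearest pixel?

410 px

2.35:1 is wider than 16×10, so it spans the full width.
Content height = 4112 / 2.350 ≈ 1749.79 px.
Leftover height: 2570 − 1749.79 = 820.21 px → 410.11 each side.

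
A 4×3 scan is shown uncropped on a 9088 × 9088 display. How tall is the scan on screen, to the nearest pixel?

4×3 (1.333) > 1:1 (1.000), so the scan fills the width.
The scan is 9088 × 3/4 ≈ 6816.00 px tall.

6816 px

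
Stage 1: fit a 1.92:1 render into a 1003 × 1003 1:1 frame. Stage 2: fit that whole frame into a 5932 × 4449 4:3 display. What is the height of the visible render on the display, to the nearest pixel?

2317 px

First fit — 1.92:1 into 1003×1003 spans the width: 1003.00 × 522.40.
Second fit — the 1:1 canvas into 5932×4449 spans the height: 4449.00 × 4449.00 (×4.4357 from 1003×1003).
So the render's height is 522.40 × 4.4357 ≈ 2317.19.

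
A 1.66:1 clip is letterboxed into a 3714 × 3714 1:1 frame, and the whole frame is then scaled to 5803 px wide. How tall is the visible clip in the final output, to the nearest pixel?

At 3714×3714 the clip is width-limited, so height = 3714 / 1.660 ≈ 2237.35 px.
Scaling 3714 → 5803 is ×1.5625, so the height becomes 2237.35 × 1.5625 ≈ 3495.78 px.

3496 px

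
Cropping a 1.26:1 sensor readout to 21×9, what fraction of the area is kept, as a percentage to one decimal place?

Going from 1.26:1 to 21×9 means cutting height while keeping width.
Area ratio = (1.260)/(2.333) = 54.00% retained.

54.0%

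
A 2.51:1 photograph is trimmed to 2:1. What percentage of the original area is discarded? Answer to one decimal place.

Going from 2.51:1 to 2:1 means cutting width while keeping height.
Area ratio = (2.000)/(2.510) = 79.68%; the remaining 20.32% is cropped out.

20.3%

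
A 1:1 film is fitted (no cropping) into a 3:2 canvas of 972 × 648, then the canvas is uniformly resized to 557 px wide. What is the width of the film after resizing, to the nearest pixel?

Fitted into 972×648, the film spans the height; its width is 648 × 1/1 ≈ 648.00 px.
The frame scales by 557/972 = 0.5730; 648.00 × 0.5730 ≈ 371.33 px.

371 px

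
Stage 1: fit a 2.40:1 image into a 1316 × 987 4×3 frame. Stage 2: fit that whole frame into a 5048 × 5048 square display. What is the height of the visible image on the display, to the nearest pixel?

Inside the 1316×987 canvas the image is width-limited at 1316.00 × 548.33.
Second fit — the 4×3 canvas into 5048×5048 spans the width: 5048.00 × 3786.00 (×3.8359 from 1316×987).
The image scales with it: height 548.33 × 3.8359 ≈ 2103.33.

2103 px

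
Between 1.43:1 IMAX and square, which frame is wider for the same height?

1.43:1 IMAX

1.43 and square = 1; 1.43 > 1.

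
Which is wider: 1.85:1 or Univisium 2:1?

Univisium 2:1

1.85 and Univisium 2:1 = 2; 2 > 1.85.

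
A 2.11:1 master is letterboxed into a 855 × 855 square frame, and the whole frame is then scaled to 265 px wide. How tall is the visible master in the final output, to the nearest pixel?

In the 855×855 frame the master fills the width: height = 855 / 2.110 ≈ 405.21 px.
Scaling 855 → 265 is ×0.3099, so the height becomes 405.21 × 0.3099 ≈ 125.59 px.

126 px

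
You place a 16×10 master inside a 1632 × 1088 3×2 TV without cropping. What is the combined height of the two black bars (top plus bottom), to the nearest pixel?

68 px

16×10 (1.600) > 3×2 (1.500), so the master fills the width.
Content height = 1632 × 10/16 ≈ 1020.00 px.
Black = 1088 − 1020.00 = 68.00 px.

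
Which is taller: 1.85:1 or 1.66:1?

1.66:1

1.85 and 1.66; 1.85 > 1.66. The smaller width-to-height ratio is the taller frame.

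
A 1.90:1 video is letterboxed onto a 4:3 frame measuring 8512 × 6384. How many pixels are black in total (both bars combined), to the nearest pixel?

16206848 pixels

1.90:1 is wider than 4:3, so it spans the full width.
Content height = 8512 / 1.900 ≈ 4480.0000 px.
Leftover height: 6384 − 4480.0000 = 1904.0000 px.
Across the 8512-px span: 1904.0000 × 8512 ≈ 16206848 px.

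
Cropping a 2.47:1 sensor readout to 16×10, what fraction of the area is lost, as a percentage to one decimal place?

35.2%

Going from 2.47:1 to 16×10 means cutting width while keeping height.
Area ratio = (1.600)/(2.470) = 64.78%; the remaining 35.22% is cropped out.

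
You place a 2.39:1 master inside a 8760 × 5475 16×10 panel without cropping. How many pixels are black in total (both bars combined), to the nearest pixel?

15853218 pixels

2.39:1 (2.390) > 16×10 (1.600), so the master fills the width.
That makes the image 3665.2720 px tall (8760 / 2.390).
Leftover height: 5475 − 3665.2720 = 1809.7280 px.
Bar area = 1809.7280 × 8760 ≈ 15853218 px.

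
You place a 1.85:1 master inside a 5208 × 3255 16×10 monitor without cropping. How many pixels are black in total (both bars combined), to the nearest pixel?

1.85:1 (1.850) > 16×10 (1.600), so the master fills the width.
Content height = 5208 / 1.850 ≈ 2815.1351 px.
Black = 3255 − 2815.1351 = 439.8649 px.
Bar area = 439.8649 × 5208 ≈ 2290816 px.

2290816 pixels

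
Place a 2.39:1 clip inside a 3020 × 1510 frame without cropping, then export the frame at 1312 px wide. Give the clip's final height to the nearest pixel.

549 px

In the 3020×1510 frame the clip fills the width: height = 3020 / 2.390 ≈ 1263.60 px.
The frame scales by 1312/3020 = 0.4344; 1263.60 × 0.4344 ≈ 548.95 px.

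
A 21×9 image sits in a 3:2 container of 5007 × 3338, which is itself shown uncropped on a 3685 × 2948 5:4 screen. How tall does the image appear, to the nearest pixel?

1579 px

21×9 in 5007×3338: fills the width, so the image is 5007.00 × 2145.86.
The 3:2 canvas is width-limited in 3685×2948, giving 3685.00 × 2456.67; scale factor 0.7360.
The image scales with it: height 2145.86 × 0.7360 ≈ 1579.29.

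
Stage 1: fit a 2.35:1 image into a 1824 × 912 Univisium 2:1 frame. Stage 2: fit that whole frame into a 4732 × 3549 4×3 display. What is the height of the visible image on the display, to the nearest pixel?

First fit — 2.35:1 into 1824×912 spans the width: 1824.00 × 776.17.
Univisium 2:1 in 4732×3549: fills the width, so the intermediate becomes 4732.00 × 2366.00 — a scale of ×2.5943.
Applying the same ×2.5943: 776.17 → 2013.62.

2014 px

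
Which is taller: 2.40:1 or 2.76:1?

2.40:1

2.4 and 2.76; 2.76 > 2.4. The smaller width-to-height ratio is the taller frame.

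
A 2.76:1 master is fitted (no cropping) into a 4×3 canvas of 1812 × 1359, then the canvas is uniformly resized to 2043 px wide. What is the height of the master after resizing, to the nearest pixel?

740 px

In the 1812×1359 frame the master fills the width: height = 1812 / 2.760 ≈ 656.52 px.
Resizing to 2043 px wide multiplies everything by 1.1275: 656.52 → 740.22 px.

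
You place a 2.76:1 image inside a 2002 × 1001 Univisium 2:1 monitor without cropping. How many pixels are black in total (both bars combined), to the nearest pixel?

551827 pixels

Since 2.760 > 2.000, the image is width-limited.
Content height = 2002 / 2.760 ≈ 725.3623 px.
Black = 1001 − 725.3623 = 275.6377 px.
Bar area = 275.6377 × 2002 ≈ 551827 px.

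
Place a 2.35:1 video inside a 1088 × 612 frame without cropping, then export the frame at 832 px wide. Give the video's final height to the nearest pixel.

Fitted into 1088×612, the video spans the width; its height is 1088 / 2.350 ≈ 462.98 px.
The frame scales by 832/1088 = 0.7647; 462.98 × 0.7647 ≈ 354.04 px.

354 px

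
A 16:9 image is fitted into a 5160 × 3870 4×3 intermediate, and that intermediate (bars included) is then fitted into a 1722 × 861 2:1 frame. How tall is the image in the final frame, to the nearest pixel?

646 px

First fit — 16:9 into 5160×3870 spans the width: 5160.00 × 2902.50.
The 4×3 canvas is height-limited in 1722×861, giving 1148.00 × 861.00; scale factor 0.2225.
Applying the same ×0.2225: 2902.50 → 645.75.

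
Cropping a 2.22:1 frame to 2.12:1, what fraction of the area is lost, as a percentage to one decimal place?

4.5%

2.12:1 is narrower than 2.22:1, so the crop keeps the full height and trims the width.
Fraction kept = (2.120)/(2.220) ≈ 95.50%, so 4.50% is lost.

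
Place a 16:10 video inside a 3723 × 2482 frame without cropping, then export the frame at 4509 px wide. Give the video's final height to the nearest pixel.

At 3723×2482 the video is width-limited, so height = 3723 × 10/16 ≈ 2326.88 px.
The frame scales by 4509/3723 = 1.2111; 2326.88 × 1.2111 ≈ 2818.12 px.

2818 px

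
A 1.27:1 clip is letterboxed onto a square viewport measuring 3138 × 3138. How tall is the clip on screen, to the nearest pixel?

1.27:1 is wider than square, so it spans the full width.
Content height = 3138 / 1.270 ≈ 2470.87 px.

2471 px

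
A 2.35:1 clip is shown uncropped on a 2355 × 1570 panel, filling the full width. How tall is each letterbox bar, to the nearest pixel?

Content height = 2355 / 2.350 ≈ 1002.13 px.
Leftover height: 1570 − 1002.13 = 567.87 px → 283.94 each side.

284 px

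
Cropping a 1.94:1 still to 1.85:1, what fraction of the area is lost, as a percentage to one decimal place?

1.85:1 is narrower than 1.94:1, so the crop keeps the full height and trims the width.
Area ratio = (1.850)/(1.940) = 95.36%; the remaining 4.64% is cropped out.

4.6%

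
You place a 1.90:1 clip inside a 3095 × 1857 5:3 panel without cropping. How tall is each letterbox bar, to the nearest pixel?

114 px

1.90:1 is wider than 5:3, so it spans the full width.
The clip is 3095 / 1.900 ≈ 1628.95 px tall.
1857 − 1628.95 = 228.05 px of bars (114.03 each).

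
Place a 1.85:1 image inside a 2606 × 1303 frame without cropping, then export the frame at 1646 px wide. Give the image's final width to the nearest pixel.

1523 px

In the 2606×1303 frame the image fills the height: width = 1303 × 1.850 ≈ 2410.55 px.
Resizing to 1646 px wide multiplies everything by 0.6316: 2410.55 → 1522.55 px.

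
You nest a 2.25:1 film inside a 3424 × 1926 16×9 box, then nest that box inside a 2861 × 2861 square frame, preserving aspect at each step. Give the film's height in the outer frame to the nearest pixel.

Inside the 3424×1926 canvas the film is width-limited at 3424.00 × 1521.78.
16×9 in 2861×2861: fills the width, so the intermediate becomes 2861.00 × 1609.31 — a scale of ×0.8356.
The film scales with it: height 1521.78 × 0.8356 ≈ 1271.56.

1272 px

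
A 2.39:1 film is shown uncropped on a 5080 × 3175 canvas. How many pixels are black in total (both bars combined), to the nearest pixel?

5331343 pixels

2.39:1 (2.390) > 16:10 (1.600), so the film fills the width.
Content height = 5080 / 2.390 ≈ 2125.5230 px.
Leftover height: 3175 − 2125.5230 = 1049.4770 px.
That's 1049.4770 × 5080 ≈ 5331343 black pixels.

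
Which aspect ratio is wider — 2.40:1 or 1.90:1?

2.4 and 1.9; 2.4 > 1.9.

2.40:1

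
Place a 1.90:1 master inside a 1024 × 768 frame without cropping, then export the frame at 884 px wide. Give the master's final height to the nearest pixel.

465 px

In the 1024×768 frame the master fills the width: height = 1024 / 1.900 ≈ 538.95 px.
Scaling 1024 → 884 is ×0.8633, so the height becomes 538.95 × 0.8633 ≈ 465.26 px.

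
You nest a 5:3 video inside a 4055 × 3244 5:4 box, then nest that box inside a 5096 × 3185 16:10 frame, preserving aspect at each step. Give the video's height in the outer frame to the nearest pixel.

2389 px

First fit — 5:3 into 4055×3244 spans the width: 4055.00 × 2433.00.
The 5:4 canvas is height-limited in 5096×3185, giving 3981.25 × 3185.00; scale factor 0.9818.
The video scales with it: height 2433.00 × 0.9818 ≈ 2388.75.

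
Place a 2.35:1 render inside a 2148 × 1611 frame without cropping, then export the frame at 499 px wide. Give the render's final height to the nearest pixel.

212 px

At 2148×1611 the render is width-limited, so height = 2148 / 2.350 ≈ 914.04 px.
The frame scales by 499/2148 = 0.2323; 914.04 × 0.2323 ≈ 212.34 px.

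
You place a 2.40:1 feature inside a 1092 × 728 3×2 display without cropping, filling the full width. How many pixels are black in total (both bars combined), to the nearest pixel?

298116 pixels

Content height = 1092 / 2.400 ≈ 455.0000 px.
Black = 728 − 455.0000 = 273.0000 px.
Bar area = 273.0000 × 1092 ≈ 298116 px.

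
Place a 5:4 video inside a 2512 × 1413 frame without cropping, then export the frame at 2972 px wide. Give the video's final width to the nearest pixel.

In the 2512×1413 frame the video fills the height: width = 1413 × 5/4 ≈ 1766.25 px.
The frame scales by 2972/2512 = 1.1831; 1766.25 × 1.1831 ≈ 2089.69 px.

2090 px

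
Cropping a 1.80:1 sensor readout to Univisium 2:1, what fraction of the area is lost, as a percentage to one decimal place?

10.0%

Going from 1.80:1 to Univisium 2:1 means cutting height while keeping width.
(1.800)/(2.000) ≈ 0.900 of the area survives, leaving 10.00% discarded.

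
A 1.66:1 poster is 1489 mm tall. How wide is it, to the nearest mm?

2472 mm

1489 × 1.660 = 2471.74.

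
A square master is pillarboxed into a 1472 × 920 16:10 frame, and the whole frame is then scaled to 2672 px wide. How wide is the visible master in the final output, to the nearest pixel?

In the 1472×920 frame the master fills the height: width = 920 × 1/1 ≈ 920.00 px.
Resizing to 2672 px wide multiplies everything by 1.8152: 920.00 → 1670.00 px.

1670 px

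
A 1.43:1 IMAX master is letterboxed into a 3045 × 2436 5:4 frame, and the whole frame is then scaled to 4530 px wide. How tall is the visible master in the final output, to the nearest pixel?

3168 px

Fitted into 3045×2436, the master spans the width; its height is 3045 / 1.430 ≈ 2129.37 px.
Scaling 3045 → 4530 is ×1.4877, so the height becomes 2129.37 × 1.4877 ≈ 3167.83 px.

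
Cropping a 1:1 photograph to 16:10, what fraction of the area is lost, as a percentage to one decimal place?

37.5%

Going from 1:1 to 16:10 means cutting height while keeping width.
Fraction kept = (1.000)/(1.600) ≈ 62.50%, so 37.50% is lost.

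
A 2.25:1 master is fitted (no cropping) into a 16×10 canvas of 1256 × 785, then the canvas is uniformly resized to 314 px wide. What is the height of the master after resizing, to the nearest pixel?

In the 1256×785 frame the master fills the width: height = 1256 / 2.250 ≈ 558.22 px.
The frame scales by 314/1256 = 0.2500; 558.22 × 0.2500 ≈ 139.56 px.

140 px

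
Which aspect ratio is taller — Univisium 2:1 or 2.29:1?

Univisium 2:1 = 2 and 2.29; 2.29 > 2. The smaller width-to-height ratio is the taller frame.

Univisium 2:1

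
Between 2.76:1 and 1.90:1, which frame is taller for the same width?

2.76 and 1.9; 2.76 > 1.9. The smaller width-to-height ratio is the taller frame.

1.90:1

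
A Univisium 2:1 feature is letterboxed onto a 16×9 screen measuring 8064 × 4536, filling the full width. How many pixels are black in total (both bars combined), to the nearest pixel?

4064256 pixels

That makes the image 4032.0000 px tall (8064 × 1/2).
Leftover height: 4536 − 4032.0000 = 504.0000 px.
That's 504.0000 × 8064 ≈ 4064256 black pixels.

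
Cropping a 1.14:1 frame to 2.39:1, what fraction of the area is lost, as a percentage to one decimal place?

52.3%

Going from 1.14:1 to 2.39:1 means cutting height while keeping width.
(1.140)/(2.390) ≈ 0.477 of the area survives, leaving 52.30% discarded.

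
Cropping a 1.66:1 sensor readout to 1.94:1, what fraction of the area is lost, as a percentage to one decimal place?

Going from 1.66:1 to 1.94:1 means cutting height while keeping width.
Fraction kept = (1.660)/(1.940) ≈ 85.57%, so 14.43% is lost.

14.4%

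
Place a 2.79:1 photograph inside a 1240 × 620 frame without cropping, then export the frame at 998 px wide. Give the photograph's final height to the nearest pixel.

In the 1240×620 frame the photograph fills the width: height = 1240 / 2.790 ≈ 444.44 px.
Resizing to 998 px wide multiplies everything by 0.8048: 444.44 → 357.71 px.

358 px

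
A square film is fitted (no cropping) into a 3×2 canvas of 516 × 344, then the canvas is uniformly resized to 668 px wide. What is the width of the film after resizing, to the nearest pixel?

In the 516×344 frame the film fills the height: width = 344 × 1/1 ≈ 344.00 px.
Scaling 516 → 668 is ×1.2946, so the width becomes 344.00 × 1.2946 ≈ 445.33 px.

445 px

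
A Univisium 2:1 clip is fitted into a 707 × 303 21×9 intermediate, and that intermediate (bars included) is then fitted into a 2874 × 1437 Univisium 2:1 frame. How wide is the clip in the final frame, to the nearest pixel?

Inside the 707×303 canvas the clip is height-limited at 606.00 × 303.00.
The 21×9 canvas is width-limited in 2874×1437, giving 2874.00 × 1231.71; scale factor 4.0651.
So the clip's width is 606.00 × 4.0651 ≈ 2463.43.

2463 px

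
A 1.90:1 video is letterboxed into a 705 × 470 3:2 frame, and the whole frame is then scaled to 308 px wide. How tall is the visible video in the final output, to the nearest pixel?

162 px

In the 705×470 frame the video fills the width: height = 705 / 1.900 ≈ 371.05 px.
Resizing to 308 px wide multiplies everything by 0.4369: 371.05 → 162.11 px.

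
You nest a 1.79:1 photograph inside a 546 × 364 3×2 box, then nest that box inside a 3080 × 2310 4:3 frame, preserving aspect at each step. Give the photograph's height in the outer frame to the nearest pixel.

First fit — 1.79:1 into 546×364 spans the width: 546.00 × 305.03.
The 3×2 canvas is width-limited in 3080×2310, giving 3080.00 × 2053.33; scale factor 5.6410.
Applying the same ×5.6410: 305.03 → 1720.67.

1721 px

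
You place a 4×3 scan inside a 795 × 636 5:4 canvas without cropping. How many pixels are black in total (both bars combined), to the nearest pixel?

Since 1.333 > 1.250, the scan is width-limited.
The scan is 795 × 3/4 ≈ 596.2500 px tall.
Black = 636 − 596.2500 = 39.7500 px.
That's 39.7500 × 795 ≈ 31601 black pixels.

31601 pixels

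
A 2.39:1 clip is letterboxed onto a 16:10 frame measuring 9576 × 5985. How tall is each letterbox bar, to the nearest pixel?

2.39:1 is wider than 16:10, so it spans the full width.
Content height = 9576 / 2.390 ≈ 4006.69 px.
Black = 5985 − 4006.69 = 1978.31 px, or 989.15 per bar.

989 px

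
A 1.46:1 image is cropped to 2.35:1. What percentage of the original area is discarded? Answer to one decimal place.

37.9%

2.35:1 is wider than 1.46:1, so the crop keeps the full width and trims the height.
(1.460)/(2.350) ≈ 0.621 of the area survives, leaving 37.87% discarded.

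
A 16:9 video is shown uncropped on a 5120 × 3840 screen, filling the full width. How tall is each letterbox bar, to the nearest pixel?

480 px

Content height = 5120 × 9/16 ≈ 2880.00 px.
3840 − 2880.00 = 960.00 px of bars (480.00 each).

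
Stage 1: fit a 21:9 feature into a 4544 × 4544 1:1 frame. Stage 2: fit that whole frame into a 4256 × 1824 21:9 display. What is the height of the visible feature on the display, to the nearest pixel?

First fit — 21:9 into 4544×4544 spans the width: 4544.00 × 1947.43.
The 1:1 canvas is height-limited in 4256×1824, giving 1824.00 × 1824.00; scale factor 0.4014.
So the feature's height is 1947.43 × 0.4014 ≈ 781.71.

782 px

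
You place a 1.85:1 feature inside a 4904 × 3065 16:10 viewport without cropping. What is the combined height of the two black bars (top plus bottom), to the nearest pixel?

414 px

1.85:1 (1.850) > 16:10 (1.600), so the feature fills the width.
The feature is 4904 / 1.850 ≈ 2650.81 px tall.
Leftover height: 3065 − 2650.81 = 414.19 px.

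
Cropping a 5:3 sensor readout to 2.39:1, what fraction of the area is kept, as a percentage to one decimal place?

69.7%

The width stays; only height is cut (since 2.39:1 is wider than 5:3).
Area ratio = (1.667)/(2.390) = 69.74% retained.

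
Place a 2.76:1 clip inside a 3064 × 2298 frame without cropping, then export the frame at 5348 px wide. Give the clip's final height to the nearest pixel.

Fitted into 3064×2298, the clip spans the width; its height is 3064 / 2.760 ≈ 1110.14 px.
Scaling 3064 → 5348 is ×1.7454, so the height becomes 1110.14 × 1.7454 ≈ 1937.68 px.

1938 px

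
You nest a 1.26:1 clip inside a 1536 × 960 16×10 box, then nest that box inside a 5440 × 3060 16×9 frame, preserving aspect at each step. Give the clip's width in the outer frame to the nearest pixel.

3856 px

Inside the 1536×960 canvas the clip is height-limited at 1209.60 × 960.00.
Second fit — the 16×10 canvas into 5440×3060 spans the height: 4896.00 × 3060.00 (×3.1875 from 1536×960).
Applying the same ×3.1875: 1209.60 → 3855.60.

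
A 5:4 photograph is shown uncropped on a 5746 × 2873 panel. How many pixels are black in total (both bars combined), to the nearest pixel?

6190597 pixels

Since 1.250 < 2.000, the photograph is height-limited.
The photograph is 2873 × 5/4 ≈ 3591.2500 px wide.
Leftover width: 5746 − 3591.2500 = 2154.7500 px.
Across the 2873-px span: 2154.7500 × 2873 ≈ 6190597 px.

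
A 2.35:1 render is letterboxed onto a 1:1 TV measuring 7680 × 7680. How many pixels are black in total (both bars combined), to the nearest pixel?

2.35:1 is wider than 1:1, so it spans the full width.
The render is 7680 / 2.350 ≈ 3268.0851 px tall.
7680 − 3268.0851 = 4411.9149 px of bars.
Across the 7680-px span: 4411.9149 × 7680 ≈ 33883506 px.

33883506 pixels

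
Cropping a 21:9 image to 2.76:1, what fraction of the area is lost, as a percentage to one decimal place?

Going from 21:9 to 2.76:1 means cutting height while keeping width.
(2.333)/(2.760) ≈ 0.845 of the area survives, leaving 15.46% discarded.

15.5%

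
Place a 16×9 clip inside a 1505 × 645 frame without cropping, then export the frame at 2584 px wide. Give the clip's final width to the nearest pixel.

1969 px

Fitted into 1505×645, the clip spans the height; its width is 645 × 16/9 ≈ 1146.67 px.
Resizing to 2584 px wide multiplies everything by 1.7169: 1146.67 → 1968.76 px.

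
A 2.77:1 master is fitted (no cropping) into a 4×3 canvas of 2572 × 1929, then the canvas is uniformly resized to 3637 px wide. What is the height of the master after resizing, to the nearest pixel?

In the 2572×1929 frame the master fills the width: height = 2572 / 2.770 ≈ 928.52 px.
Resizing to 3637 px wide multiplies everything by 1.4141: 928.52 → 1313.00 px.

1313 px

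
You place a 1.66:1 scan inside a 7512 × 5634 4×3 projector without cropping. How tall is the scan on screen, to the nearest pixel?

1.66:1 (1.660) > 4×3 (1.333), so the scan fills the width.
That makes the image 4525.30 px tall (7512 / 1.660).

4525 px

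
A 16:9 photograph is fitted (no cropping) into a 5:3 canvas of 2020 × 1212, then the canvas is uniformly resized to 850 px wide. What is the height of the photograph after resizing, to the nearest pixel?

In the 2020×1212 frame the photograph fills the width: height = 2020 × 9/16 ≈ 1136.25 px.
The frame scales by 850/2020 = 0.4208; 1136.25 × 0.4208 ≈ 478.12 px.

478 px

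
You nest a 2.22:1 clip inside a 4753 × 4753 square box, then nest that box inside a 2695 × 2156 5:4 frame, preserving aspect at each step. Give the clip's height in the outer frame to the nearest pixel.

First fit — 2.22:1 into 4753×4753 spans the width: 4753.00 × 2140.99.
Second fit — the square canvas into 2695×2156 spans the height: 2156.00 × 2156.00 (×0.4536 from 4753×4753).
So the clip's height is 2140.99 × 0.4536 ≈ 971.17.

971 px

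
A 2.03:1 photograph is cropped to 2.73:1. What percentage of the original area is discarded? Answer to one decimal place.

25.6%

Going from 2.03:1 to 2.73:1 means cutting height while keeping width.
Fraction kept = (2.030)/(2.730) ≈ 74.36%, so 25.64% is lost.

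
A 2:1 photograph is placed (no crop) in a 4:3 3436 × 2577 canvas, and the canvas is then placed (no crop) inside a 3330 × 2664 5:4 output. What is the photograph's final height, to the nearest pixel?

First fit — 2:1 into 3436×2577 spans the width: 3436.00 × 1718.00.
The 4:3 canvas is width-limited in 3330×2664, giving 3330.00 × 2497.50; scale factor 0.9692.
The photograph scales with it: height 1718.00 × 0.9692 ≈ 1665.00.

1665 px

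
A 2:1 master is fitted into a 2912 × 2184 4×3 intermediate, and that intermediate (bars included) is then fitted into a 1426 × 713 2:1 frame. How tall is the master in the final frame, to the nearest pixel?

First fit — 2:1 into 2912×2184 spans the width: 2912.00 × 1456.00.
Second fit — the 4×3 canvas into 1426×713 spans the height: 950.67 × 713.00 (×0.3265 from 2912×2184).
Applying the same ×0.3265: 1456.00 → 475.33.

475 px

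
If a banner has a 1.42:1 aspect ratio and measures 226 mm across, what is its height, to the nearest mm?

At 1.42:1, 226 / 1.420 ≈ 159.15.

159 mm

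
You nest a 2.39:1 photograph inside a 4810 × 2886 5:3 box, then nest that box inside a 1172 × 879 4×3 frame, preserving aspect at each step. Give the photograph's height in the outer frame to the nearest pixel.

First fit — 2.39:1 into 4810×2886 spans the width: 4810.00 × 2012.55.
Second fit — the 5:3 canvas into 1172×879 spans the width: 1172.00 × 703.20 (×0.2437 from 4810×2886).
The photograph scales with it: height 2012.55 × 0.2437 ≈ 490.38.

490 px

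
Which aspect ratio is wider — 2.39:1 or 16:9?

2.39:1

2.39 and 16:9 = 1.778; 2.39 > 1.778.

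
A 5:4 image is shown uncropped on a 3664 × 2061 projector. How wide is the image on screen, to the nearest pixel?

5:4 (1.250) < 16:9 (1.778), so the image fills the height.
That makes the image 2576.25 px wide (2061 × 5/4).

2576 px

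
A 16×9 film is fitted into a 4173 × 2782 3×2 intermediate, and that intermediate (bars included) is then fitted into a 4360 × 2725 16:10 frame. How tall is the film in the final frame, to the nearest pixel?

2299 px

16×9 in 4173×2782: fills the width, so the film is 4173.00 × 2347.31.
The 3×2 canvas is height-limited in 4360×2725, giving 4087.50 × 2725.00; scale factor 0.9795.
Applying the same ×0.9795: 2347.31 → 2299.22.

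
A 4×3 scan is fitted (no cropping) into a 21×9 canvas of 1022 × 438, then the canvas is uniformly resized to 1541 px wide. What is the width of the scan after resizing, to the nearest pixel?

In the 1022×438 frame the scan fills the height: width = 438 × 4/3 ≈ 584.00 px.
Scaling 1022 → 1541 is ×1.5078, so the width becomes 584.00 × 1.5078 ≈ 880.57 px.

881 px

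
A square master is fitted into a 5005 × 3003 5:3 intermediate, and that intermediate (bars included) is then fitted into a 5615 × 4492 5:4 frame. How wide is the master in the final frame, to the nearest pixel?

square in 5005×3003: fills the height, so the master is 3003.00 × 3003.00.
The 5:3 canvas is width-limited in 5615×4492, giving 5615.00 × 3369.00; scale factor 1.1219.
So the master's width is 3003.00 × 1.1219 ≈ 3369.00.

3369 px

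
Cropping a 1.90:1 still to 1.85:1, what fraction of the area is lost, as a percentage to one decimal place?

2.6%

Going from 1.90:1 to 1.85:1 means cutting width while keeping height.
(1.850)/(1.900) ≈ 0.974 of the area survives, leaving 2.63% discarded.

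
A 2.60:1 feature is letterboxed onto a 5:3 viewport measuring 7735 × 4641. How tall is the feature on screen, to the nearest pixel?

2975 px

Since 2.600 > 1.667, the feature is width-limited.
Content height = 7735 / 2.600 ≈ 2975.00 px.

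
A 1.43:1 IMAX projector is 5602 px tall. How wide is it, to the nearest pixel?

8011 px

5602 × 1.430 = 8010.86.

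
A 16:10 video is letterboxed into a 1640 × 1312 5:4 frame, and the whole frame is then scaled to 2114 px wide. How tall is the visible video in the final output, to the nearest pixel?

In the 1640×1312 frame the video fills the width: height = 1640 × 10/16 ≈ 1025.00 px.
The frame scales by 2114/1640 = 1.2890; 1025.00 × 1.2890 ≈ 1321.25 px.

1321 px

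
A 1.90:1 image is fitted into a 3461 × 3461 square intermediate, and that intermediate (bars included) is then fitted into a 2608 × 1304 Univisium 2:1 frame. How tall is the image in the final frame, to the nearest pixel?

686 px

First fit — 1.90:1 into 3461×3461 spans the width: 3461.00 × 1821.58.
The square canvas is height-limited in 2608×1304, giving 1304.00 × 1304.00; scale factor 0.3768.
Applying the same ×0.3768: 1821.58 → 686.32.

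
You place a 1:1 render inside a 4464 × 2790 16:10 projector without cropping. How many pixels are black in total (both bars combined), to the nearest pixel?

4670460 pixels

Since 1.000 < 1.600, the render is height-limited.
That makes the image 2790.0000 px wide (2790 × 1/1).
Leftover width: 4464 − 2790.0000 = 1674.0000 px.
Across the 2790-px span: 1674.0000 × 2790 ≈ 4670460 px.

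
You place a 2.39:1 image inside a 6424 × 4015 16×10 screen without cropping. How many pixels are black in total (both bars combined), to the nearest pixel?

Since 2.390 > 1.600, the image is width-limited.
Content height = 6424 / 2.390 ≈ 2687.8661 px.
Black = 4015 − 2687.8661 = 1327.1339 px.
That's 1327.1339 × 6424 ≈ 8525508 black pixels.

8525508 pixels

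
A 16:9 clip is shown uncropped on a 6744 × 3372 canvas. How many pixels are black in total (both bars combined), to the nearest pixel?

2526752 pixels

16:9 (1.778) < 2:1 (2.000), so the clip fills the height.
That makes the image 5994.6667 px wide (3372 × 16/9).
Leftover width: 6744 − 5994.6667 = 749.3333 px.
Bar area = 749.3333 × 3372 ≈ 2526752 px.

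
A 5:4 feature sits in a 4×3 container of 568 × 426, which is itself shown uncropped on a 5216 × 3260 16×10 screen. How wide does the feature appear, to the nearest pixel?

4075 px

5:4 in 568×426: fills the height, so the feature is 532.50 × 426.00.
Second fit — the 4×3 canvas into 5216×3260 spans the height: 4346.67 × 3260.00 (×7.6526 from 568×426).
So the feature's width is 532.50 × 7.6526 ≈ 4075.00.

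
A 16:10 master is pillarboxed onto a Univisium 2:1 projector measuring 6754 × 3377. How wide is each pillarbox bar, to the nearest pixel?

16:10 is narrower than Univisium 2:1, so it spans the full height.
The master is 3377 × 16/10 ≈ 5403.20 px wide.
6754 − 5403.20 = 1350.80 px of bars (675.40 each).

675 px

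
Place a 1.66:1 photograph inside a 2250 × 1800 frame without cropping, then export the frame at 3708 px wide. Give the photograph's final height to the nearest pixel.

2234 px

Fitted into 2250×1800, the photograph spans the width; its height is 2250 / 1.660 ≈ 1355.42 px.
Resizing to 3708 px wide multiplies everything by 1.6480: 1355.42 → 2233.73 px.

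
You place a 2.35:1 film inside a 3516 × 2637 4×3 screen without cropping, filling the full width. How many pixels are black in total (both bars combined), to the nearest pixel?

The film is 3516 / 2.350 ≈ 1496.1702 px tall.
Leftover height: 2637 − 1496.1702 = 1140.8298 px.
Across the 3516-px span: 1140.8298 × 3516 ≈ 4011158 px.

4011158 pixels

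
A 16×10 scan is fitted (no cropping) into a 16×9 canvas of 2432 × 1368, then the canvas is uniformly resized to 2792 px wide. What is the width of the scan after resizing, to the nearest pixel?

At 2432×1368 the scan is height-limited, so width = 1368 × 16/10 ≈ 2188.80 px.
Resizing to 2792 px wide multiplies everything by 1.1480: 2188.80 → 2512.80 px.

2513 px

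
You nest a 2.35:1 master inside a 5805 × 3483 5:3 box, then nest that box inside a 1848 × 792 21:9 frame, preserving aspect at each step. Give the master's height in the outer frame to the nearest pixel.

562 px

First fit — 2.35:1 into 5805×3483 spans the width: 5805.00 × 2470.21.
The 5:3 canvas is height-limited in 1848×792, giving 1320.00 × 792.00; scale factor 0.2274.
So the master's height is 2470.21 × 0.2274 ≈ 561.70.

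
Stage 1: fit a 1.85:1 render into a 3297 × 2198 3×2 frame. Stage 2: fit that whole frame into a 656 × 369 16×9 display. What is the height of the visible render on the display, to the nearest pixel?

299 px

1.85:1 in 3297×2198: fills the width, so the render is 3297.00 × 1782.16.
3×2 in 656×369: fills the height, so the intermediate becomes 553.50 × 369.00 — a scale of ×0.1679.
So the render's height is 1782.16 × 0.1679 ≈ 299.19.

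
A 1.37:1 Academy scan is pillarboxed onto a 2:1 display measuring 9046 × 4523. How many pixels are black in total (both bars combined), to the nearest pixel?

Since 1.370 < 2.000, the scan is height-limited.
Content width = 4523 × 1.370 ≈ 6196.5100 px.
9046 − 6196.5100 = 2849.4900 px of bars.
That's 2849.4900 × 4523 ≈ 12888243 black pixels.

12888243 pixels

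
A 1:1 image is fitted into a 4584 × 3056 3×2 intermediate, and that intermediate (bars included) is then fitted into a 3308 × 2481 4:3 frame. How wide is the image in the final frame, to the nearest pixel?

First fit — 1:1 into 4584×3056 spans the height: 3056.00 × 3056.00.
3×2 in 3308×2481: fills the width, so the intermediate becomes 3308.00 × 2205.33 — a scale of ×0.7216.
Applying the same ×0.7216: 3056.00 → 2205.33.

2205 px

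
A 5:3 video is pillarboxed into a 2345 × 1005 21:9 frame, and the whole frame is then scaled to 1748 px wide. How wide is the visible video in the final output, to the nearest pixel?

Fitted into 2345×1005, the video spans the height; its width is 1005 × 5/3 ≈ 1675.00 px.
Scaling 2345 → 1748 is ×0.7454, so the width becomes 1675.00 × 0.7454 ≈ 1248.57 px.

1249 px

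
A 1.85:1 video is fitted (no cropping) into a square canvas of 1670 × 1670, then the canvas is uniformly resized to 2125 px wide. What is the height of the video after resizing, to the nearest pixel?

At 1670×1670 the video is width-limited, so height = 1670 / 1.850 ≈ 902.70 px.
Resizing to 2125 px wide multiplies everything by 1.2725: 902.70 → 1148.65 px.

1149 px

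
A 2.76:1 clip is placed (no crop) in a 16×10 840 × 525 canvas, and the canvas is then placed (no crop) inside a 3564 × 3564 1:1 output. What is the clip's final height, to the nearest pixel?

1291 px

2.76:1 in 840×525: fills the width, so the clip is 840.00 × 304.35.
16×10 in 3564×3564: fills the width, so the intermediate becomes 3564.00 × 2227.50 — a scale of ×4.2429.
The clip scales with it: height 304.35 × 4.2429 ≈ 1291.30.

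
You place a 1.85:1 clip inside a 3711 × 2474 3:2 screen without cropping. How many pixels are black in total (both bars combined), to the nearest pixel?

1736949 pixels

Since 1.850 > 1.500, the clip is width-limited.
That makes the image 2005.9459 px tall (3711 / 1.850).
2474 − 2005.9459 = 468.0541 px of bars.
That's 468.0541 × 3711 ≈ 1736949 black pixels.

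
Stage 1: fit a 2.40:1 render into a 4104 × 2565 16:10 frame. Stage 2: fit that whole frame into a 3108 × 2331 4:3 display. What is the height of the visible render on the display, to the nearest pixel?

1295 px

2.40:1 in 4104×2565: fills the width, so the render is 4104.00 × 1710.00.
The 16:10 canvas is width-limited in 3108×2331, giving 3108.00 × 1942.50; scale factor 0.7573.
So the render's height is 1710.00 × 0.7573 ≈ 1295.00.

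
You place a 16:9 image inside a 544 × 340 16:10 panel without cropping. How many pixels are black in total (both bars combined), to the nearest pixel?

18496 pixels

16:9 (1.778) > 16:10 (1.600), so the image fills the width.
Content height = 544 × 9/16 ≈ 306.0000 px.
Black = 340 − 306.0000 = 34.0000 px.
Bar area = 34.0000 × 544 ≈ 18496 px.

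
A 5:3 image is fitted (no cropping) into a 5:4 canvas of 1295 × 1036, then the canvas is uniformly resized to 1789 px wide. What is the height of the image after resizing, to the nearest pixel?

1073 px

Fitted into 1295×1036, the image spans the width; its height is 1295 × 3/5 ≈ 777.00 px.
The frame scales by 1789/1295 = 1.3815; 777.00 × 1.3815 ≈ 1073.40 px.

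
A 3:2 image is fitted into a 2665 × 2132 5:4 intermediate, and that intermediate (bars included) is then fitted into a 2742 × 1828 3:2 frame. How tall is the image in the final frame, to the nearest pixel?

First fit — 3:2 into 2665×2132 spans the width: 2665.00 × 1776.67.
5:4 in 2742×1828: fills the height, so the intermediate becomes 2285.00 × 1828.00 — a scale of ×0.8574.
Applying the same ×0.8574: 1776.67 → 1523.33.

1523 px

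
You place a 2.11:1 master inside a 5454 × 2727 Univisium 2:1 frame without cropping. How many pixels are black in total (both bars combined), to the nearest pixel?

775373 pixels

2.11:1 is wider than Univisium 2:1, so it spans the full width.
Content height = 5454 / 2.110 ≈ 2584.8341 px.
Leftover height: 2727 − 2584.8341 = 142.1659 px.
Across the 5454-px span: 142.1659 × 5454 ≈ 775373 px.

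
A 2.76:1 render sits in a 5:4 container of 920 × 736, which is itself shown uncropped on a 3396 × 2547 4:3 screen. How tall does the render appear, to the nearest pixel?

1154 px

2.76:1 in 920×736: fills the width, so the render is 920.00 × 333.33.
The 5:4 canvas is height-limited in 3396×2547, giving 3183.75 × 2547.00; scale factor 3.4606.
Applying the same ×3.4606: 333.33 → 1153.53.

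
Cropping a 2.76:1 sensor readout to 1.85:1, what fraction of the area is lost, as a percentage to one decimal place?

The height stays; only width is cut (since 1.85:1 is narrower than 2.76:1).
Area ratio = (1.850)/(2.760) = 67.03%; the remaining 32.97% is cropped out.

33.0%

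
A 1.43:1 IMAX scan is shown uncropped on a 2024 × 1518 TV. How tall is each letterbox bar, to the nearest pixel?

51 px

Since 1.430 > 1.333, the scan is width-limited.
The scan is 2024 / 1.430 ≈ 1415.38 px tall.
Leftover height: 1518 − 1415.38 = 102.62 px → 51.31 each side.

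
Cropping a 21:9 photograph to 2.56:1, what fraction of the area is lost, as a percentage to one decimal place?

2.56:1 is wider than 21:9, so the crop keeps the full width and trims the height.
(2.333)/(2.560) ≈ 0.911 of the area survives, leaving 8.85% discarded.

8.9%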